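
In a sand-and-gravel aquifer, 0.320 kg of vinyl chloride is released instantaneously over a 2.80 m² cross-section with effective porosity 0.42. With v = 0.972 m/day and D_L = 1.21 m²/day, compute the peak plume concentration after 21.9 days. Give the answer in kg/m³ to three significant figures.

0.0149 kg/m³

The peak of an instantaneous 1D plume sits at x = vt; there the Gaussian factor is 1 and C_max = M/(n_e·A·√(4πDt)), where n_e·A is the pore area the mass is dissolved in.
√(4πDt) = √(4π × 1.21 × 21.9) = 18.25 m, so C_max = 0.320/(0.42 × 2.80 × 18.25) = 0.0149 kg/m³.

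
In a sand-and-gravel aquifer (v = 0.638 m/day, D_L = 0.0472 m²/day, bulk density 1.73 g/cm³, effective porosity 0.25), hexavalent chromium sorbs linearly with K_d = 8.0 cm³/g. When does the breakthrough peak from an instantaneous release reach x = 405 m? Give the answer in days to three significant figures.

35800 days

Retardation factor R = 1 + ρ_b·K_d/n = 1 + 1.73 × 8.0/0.25 = 56.36.
Sorption retards both mechanisms: v_R = v/R = 0.01132 m/day, D_R = D/R = 0.0008375 m²/day.
Peak time from v_R²t² + 2D_R t − x² = 0: t = (√(D_R² + v_R²x²) − D_R)/v_R².
√(D_R² + v_R²x²) = √(0.0008375² + 0.01132² × 405²) = 4.585; v_R² = 0.0001281.
t = (4.585 − 0.0008375)/0.0001281 = 35800 days.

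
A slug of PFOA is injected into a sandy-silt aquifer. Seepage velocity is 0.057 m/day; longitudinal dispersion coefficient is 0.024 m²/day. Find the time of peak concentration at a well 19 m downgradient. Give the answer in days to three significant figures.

326 days

For the 1D instantaneous-source solution, setting ∂C/∂t = 0 at fixed x gives v²t² + 2Dt − x² = 0, so t = (√(D² + v²x²) − D)/v².
√(D² + v²x²) = √(0.024² + 0.057² × 19²) = 1.083; v² = 0.003249.
t = (1.083 − 0.024)/0.003249 = 326 days (vs. the pure-advection estimate x/v = 333 d).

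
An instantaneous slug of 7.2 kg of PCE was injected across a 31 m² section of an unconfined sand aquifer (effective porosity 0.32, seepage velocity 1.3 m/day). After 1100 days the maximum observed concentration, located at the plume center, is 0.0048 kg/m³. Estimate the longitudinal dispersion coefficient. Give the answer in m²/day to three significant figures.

At the plume center C_max = M/(n_e·A·√(4πDt)), so D = M²/(4πt·(n_e·A·C_max)²).
n_e·A·C_max = 0.32 × 31 × 0.0048 = 0.04762 kg/m.
D = 7.2²/(4π × 1100 × 0.04762²) = 1.65 m²/day.

1.65 m²/day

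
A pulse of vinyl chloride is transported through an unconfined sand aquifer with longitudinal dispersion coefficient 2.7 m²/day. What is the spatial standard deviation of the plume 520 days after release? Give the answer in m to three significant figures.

Dispersive spreading gives a Gaussian with σ² = 2Dt; advection only shifts the center.
σ = √(2 × 2.7 × 520) = 53.0 m.

53.0 m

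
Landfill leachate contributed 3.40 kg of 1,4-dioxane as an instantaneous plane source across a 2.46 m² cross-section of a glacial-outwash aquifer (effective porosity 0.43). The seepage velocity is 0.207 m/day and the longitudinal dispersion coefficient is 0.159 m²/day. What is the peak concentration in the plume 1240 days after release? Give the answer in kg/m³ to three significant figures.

0.0646 kg/m³

The peak of an instantaneous 1D plume sits at x = vt; there the Gaussian factor is 1 and C_max = M/(n_e·A·√(4πDt)), where n_e·A is the pore area the mass is dissolved in.
√(4πDt) = √(4π × 0.159 × 1240) = 49.78 m, so C_max = 3.40/(0.43 × 2.46 × 49.78) = 0.0646 kg/m³.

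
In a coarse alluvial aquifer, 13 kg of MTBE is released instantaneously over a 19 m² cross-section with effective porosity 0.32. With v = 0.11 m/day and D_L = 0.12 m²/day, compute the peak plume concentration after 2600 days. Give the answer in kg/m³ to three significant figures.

0.0341 kg/m³

The peak of an instantaneous 1D plume sits at x = vt; there the Gaussian factor is 1 and C_max = M/(n_e·A·√(4πDt)), where n_e·A is the pore area the mass is dissolved in.
√(4πDt) = √(4π × 0.12 × 2600) = 62.62 m, so C_max = 13/(0.32 × 19 × 62.62) = 0.0341 kg/m³.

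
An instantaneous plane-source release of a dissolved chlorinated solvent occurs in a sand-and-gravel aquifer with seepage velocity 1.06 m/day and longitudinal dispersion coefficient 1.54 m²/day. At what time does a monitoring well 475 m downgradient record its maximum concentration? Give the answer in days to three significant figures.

For the 1D instantaneous-source solution, setting ∂C/∂t = 0 at fixed x gives v²t² + 2Dt − x² = 0, so t = (√(D² + v²x²) − D)/v².
√(D² + v²x²) = √(1.54² + 1.06² × 475²) = 503.5; v² = 1.1236.
t = (503.5 − 1.54)/1.1236 = 447 days (vs. the pure-advection estimate x/v = 448 d).

447 days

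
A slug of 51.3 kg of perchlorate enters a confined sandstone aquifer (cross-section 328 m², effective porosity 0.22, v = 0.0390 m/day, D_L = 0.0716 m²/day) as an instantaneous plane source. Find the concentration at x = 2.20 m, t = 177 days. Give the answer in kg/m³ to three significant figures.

0.0364 kg/m³

For an instantaneous plane source, C(x,t) = M/(n_e·A·√(4πDt)) · exp(−(x−vt)²/(4Dt)), with n_e·A the pore (flow) area.
Plume center vt = 0.0390 × 177 = 6.903 m, so the well at 2.20 m is 4.703 m upgradient of the peak.
√(4πDt) = 12.62 m, giving peak height M/(n_e·A·√(4πDt)) = 51.3/(0.22 × 328 × 12.62) = 0.05633 kg/m³.
(x−vt)²/(4Dt) = (-4.703)²/(4 × 0.0716 × 177) = 0.4363; exp(−0.4363) = 0.6464.
C = 0.05633 × 0.6464 = 0.0364 kg/m³.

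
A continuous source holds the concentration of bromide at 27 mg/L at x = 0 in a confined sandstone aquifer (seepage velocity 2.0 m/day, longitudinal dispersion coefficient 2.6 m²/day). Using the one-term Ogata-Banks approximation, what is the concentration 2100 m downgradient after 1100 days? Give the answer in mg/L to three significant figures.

For a continuous step input, C/C₀ ≈ ½·erfc((x−vt)/(2√(Dt))).
vt = 2.0 × 1100 = 2200 m and 2√(Dt) = 2√(2.6 × 1100) = 107.0 m.
Argument (x−vt)/(2√(Dt)) = (2100 − 2200)/107.0 = -0.9346; ½·erfc(-0.9346) = 0.9069.
C = 27 × 0.9069 = 24.5 mg/L.

24.5 mg/L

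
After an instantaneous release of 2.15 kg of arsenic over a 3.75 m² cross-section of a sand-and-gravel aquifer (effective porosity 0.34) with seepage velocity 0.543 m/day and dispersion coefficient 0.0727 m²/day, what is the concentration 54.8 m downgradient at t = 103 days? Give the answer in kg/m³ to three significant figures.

0.167 kg/m³

For an instantaneous plane source, C(x,t) = M/(n_e·A·√(4πDt)) · exp(−(x−vt)²/(4Dt)), with n_e·A the pore (flow) area.
Plume center vt = 0.543 × 103 = 55.929 m, so the well at 54.8 m is 1.129 m upgradient of the peak.
√(4πDt) = 9.700 m, giving peak height M/(n_e·A·√(4πDt)) = 2.15/(0.34 × 3.75 × 9.700) = 0.1738 kg/m³.
(x−vt)²/(4Dt) = (-1.129)²/(4 × 0.0727 × 103) = 0.04256; exp(−0.04256) = 0.9583.
C = 0.1738 × 0.9583 = 0.167 kg/m³.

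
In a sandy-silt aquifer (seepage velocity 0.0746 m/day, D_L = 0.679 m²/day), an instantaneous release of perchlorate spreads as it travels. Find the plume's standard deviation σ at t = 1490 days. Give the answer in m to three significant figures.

Dispersive spreading gives a Gaussian with σ² = 2Dt; advection only shifts the center.
σ = √(2 × 0.679 × 1490) = 45.0 m.

45.0 m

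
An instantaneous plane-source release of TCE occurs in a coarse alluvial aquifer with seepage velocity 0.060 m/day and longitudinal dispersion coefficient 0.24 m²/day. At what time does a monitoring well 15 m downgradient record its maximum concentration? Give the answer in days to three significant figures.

192 days

For the 1D instantaneous-source solution, setting ∂C/∂t = 0 at fixed x gives v²t² + 2Dt − x² = 0, so t = (√(D² + v²x²) − D)/v².
√(D² + v²x²) = √(0.24² + 0.060² × 15²) = 0.9315; v² = 0.0036.
t = (0.9315 − 0.24)/0.0036 = 192 days (vs. the pure-advection estimate x/v = 250 d).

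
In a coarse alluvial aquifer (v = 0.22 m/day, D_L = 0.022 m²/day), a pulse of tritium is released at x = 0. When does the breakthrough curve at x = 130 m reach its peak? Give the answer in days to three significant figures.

For the 1D instantaneous-source solution, setting ∂C/∂t = 0 at fixed x gives v²t² + 2Dt − x² = 0, so t = (√(D² + v²x²) − D)/v².
√(D² + v²x²) = √(0.022² + 0.22² × 130²) = 28.60; v² = 0.0484.
t = (28.60 − 0.022)/0.0484 = 590 days (vs. the pure-advection estimate x/v = 591 d).

590 days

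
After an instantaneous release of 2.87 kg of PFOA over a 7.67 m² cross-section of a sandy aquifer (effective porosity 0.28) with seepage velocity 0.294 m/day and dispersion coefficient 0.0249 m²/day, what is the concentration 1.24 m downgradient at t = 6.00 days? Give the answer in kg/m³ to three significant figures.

For an instantaneous plane source, C(x,t) = M/(n_e·A·√(4πDt)) · exp(−(x−vt)²/(4Dt)), with n_e·A the pore (flow) area.
Plume center vt = 0.294 × 6.00 = 1.764 m, so the well at 1.24 m is 0.524 m upgradient of the peak.
√(4πDt) = 1.370 m, giving peak height M/(n_e·A·√(4πDt)) = 2.87/(0.28 × 7.67 × 1.370) = 0.9755 kg/m³.
(x−vt)²/(4Dt) = (-0.524)²/(4 × 0.0249 × 6.00) = 0.4595; exp(−0.4595) = 0.6316.
C = 0.9755 × 0.6316 = 0.616 kg/m³.

0.616 kg/m³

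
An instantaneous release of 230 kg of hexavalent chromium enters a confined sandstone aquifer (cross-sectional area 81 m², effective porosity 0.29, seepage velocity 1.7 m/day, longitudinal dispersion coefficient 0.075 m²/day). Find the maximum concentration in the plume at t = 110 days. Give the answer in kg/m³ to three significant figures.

0.962 kg/m³

The peak of an instantaneous 1D plume sits at x = vt; there the Gaussian factor is 1 and C_max = M/(n_e·A·√(4πDt)), where n_e·A is the pore area the mass is dissolved in.
√(4πDt) = √(4π × 0.075 × 110) = 10.18 m, so C_max = 230/(0.29 × 81 × 10.18) = 0.962 kg/m³.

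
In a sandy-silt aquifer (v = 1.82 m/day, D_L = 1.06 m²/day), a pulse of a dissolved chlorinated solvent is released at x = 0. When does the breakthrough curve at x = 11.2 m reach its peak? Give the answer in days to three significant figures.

For the 1D instantaneous-source solution, setting ∂C/∂t = 0 at fixed x gives v²t² + 2Dt − x² = 0, so t = (√(D² + v²x²) − D)/v².
√(D² + v²x²) = √(1.06² + 1.82² × 11.2²) = 20.41; v² = 3.3124.
t = (20.41 − 1.06)/3.3124 = 5.84 days (vs. the pure-advection estimate x/v = 6.15 d).

5.84 days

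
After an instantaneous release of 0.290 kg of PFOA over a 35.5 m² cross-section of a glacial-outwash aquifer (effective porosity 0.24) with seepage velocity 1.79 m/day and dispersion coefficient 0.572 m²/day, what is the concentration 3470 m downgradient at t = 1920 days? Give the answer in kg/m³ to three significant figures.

0.000225 kg/m³

For an instantaneous plane source, C(x,t) = M/(n_e·A·√(4πDt)) · exp(−(x−vt)²/(4Dt)), with n_e·A the pore (flow) area.
Plume center vt = 1.79 × 1920 = 3436.8 m, so the well at 3470 m is 33.2 m downgradient of the peak.
√(4πDt) = 117.5 m, giving peak height M/(n_e·A·√(4πDt)) = 0.290/(0.24 × 35.5 × 117.5) = 0.0002897 kg/m³.
(x−vt)²/(4Dt) = (33.2)²/(4 × 0.572 × 1920) = 0.2509; exp(−0.2509) = 0.7781.
C = 0.0002897 × 0.7781 = 0.000225 kg/m³.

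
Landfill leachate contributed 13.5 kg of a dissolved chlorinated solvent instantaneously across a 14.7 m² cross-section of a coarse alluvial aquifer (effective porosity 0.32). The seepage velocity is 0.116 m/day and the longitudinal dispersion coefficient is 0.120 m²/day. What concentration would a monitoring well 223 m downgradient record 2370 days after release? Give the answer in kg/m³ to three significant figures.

0.00449 kg/m³

For an instantaneous plane source, C(x,t) = M/(n_e·A·√(4πDt)) · exp(−(x−vt)²/(4Dt)), with n_e·A the pore (flow) area.
Plume center vt = 0.116 × 2370 = 274.92 m, so the well at 223 m is 51.92 m upgradient of the peak.
√(4πDt) = 59.78 m, giving peak height M/(n_e·A·√(4πDt)) = 13.5/(0.32 × 14.7 × 59.78) = 0.04801 kg/m³.
(x−vt)²/(4Dt) = (-51.92)²/(4 × 0.120 × 2370) = 2.370; exp(−2.370) = 0.09348.
C = 0.04801 × 0.09348 = 0.00449 kg/m³.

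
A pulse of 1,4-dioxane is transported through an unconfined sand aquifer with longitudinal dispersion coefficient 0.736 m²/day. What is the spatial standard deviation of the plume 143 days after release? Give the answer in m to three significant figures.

Dispersive spreading gives a Gaussian with σ² = 2Dt; advection only shifts the center.
σ = √(2 × 0.736 × 143) = 14.5 m.

14.5 m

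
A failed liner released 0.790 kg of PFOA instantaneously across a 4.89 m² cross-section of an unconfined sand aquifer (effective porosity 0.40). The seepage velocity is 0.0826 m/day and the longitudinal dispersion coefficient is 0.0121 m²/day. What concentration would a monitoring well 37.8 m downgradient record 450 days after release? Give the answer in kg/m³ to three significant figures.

0.0479 kg/m³

For an instantaneous plane source, C(x,t) = M/(n_e·A·√(4πDt)) · exp(−(x−vt)²/(4Dt)), with n_e·A the pore (flow) area.
Plume center vt = 0.0826 × 450 = 37.17 m, so the well at 37.8 m is 0.63 m downgradient of the peak.
√(4πDt) = 8.272 m, giving peak height M/(n_e·A·√(4πDt)) = 0.790/(0.40 × 4.89 × 8.272) = 0.04883 kg/m³.
(x−vt)²/(4Dt) = (0.63)²/(4 × 0.0121 × 450) = 0.01822; exp(−0.01822) = 0.9819.
C = 0.04883 × 0.9819 = 0.0479 kg/m³.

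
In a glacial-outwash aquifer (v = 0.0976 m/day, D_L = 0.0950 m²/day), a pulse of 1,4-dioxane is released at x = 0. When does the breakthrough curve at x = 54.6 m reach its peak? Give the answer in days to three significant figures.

For the 1D instantaneous-source solution, setting ∂C/∂t = 0 at fixed x gives v²t² + 2Dt − x² = 0, so t = (√(D² + v²x²) − D)/v².
√(D² + v²x²) = √(0.0950² + 0.0976² × 54.6²) = 5.330; v² = 0.00952576.
t = (5.330 − 0.0950)/0.00952576 = 550 days (vs. the pure-advection estimate x/v = 559 d).

550 days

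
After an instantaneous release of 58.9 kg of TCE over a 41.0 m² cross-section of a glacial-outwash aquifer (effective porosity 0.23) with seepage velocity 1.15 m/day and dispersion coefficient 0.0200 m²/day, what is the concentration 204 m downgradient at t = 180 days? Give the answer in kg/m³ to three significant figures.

For an instantaneous plane source, C(x,t) = M/(n_e·A·√(4πDt)) · exp(−(x−vt)²/(4Dt)), with n_e·A the pore (flow) area.
Plume center vt = 1.15 × 180 = 207 m, so the well at 204 m is 3 m upgradient of the peak.
√(4πDt) = 6.726 m, giving peak height M/(n_e·A·√(4πDt)) = 58.9/(0.23 × 41.0 × 6.726) = 0.9286 kg/m³.
(x−vt)²/(4Dt) = (-3)²/(4 × 0.0200 × 180) = 0.6250; exp(−0.6250) = 0.5353.
C = 0.9286 × 0.5353 = 0.497 kg/m³.

0.497 kg/m³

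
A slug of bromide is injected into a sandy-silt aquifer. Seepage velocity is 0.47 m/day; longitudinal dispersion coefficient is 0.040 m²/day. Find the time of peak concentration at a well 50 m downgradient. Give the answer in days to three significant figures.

For the 1D instantaneous-source solution, setting ∂C/∂t = 0 at fixed x gives v²t² + 2Dt − x² = 0, so t = (√(D² + v²x²) − D)/v².
√(D² + v²x²) = √(0.040² + 0.47² × 50²) = 23.50; v² = 0.2209.
t = (23.50 − 0.040)/0.2209 = 106 days (vs. the pure-advection estimate x/v = 106 d).

106 days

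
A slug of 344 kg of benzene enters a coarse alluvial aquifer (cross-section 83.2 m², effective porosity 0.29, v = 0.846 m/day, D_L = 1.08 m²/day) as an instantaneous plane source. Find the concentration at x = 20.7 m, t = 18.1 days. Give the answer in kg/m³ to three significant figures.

For an instantaneous plane source, C(x,t) = M/(n_e·A·√(4πDt)) · exp(−(x−vt)²/(4Dt)), with n_e·A the pore (flow) area.
Plume center vt = 0.846 × 18.1 = 15.3126 m, so the well at 20.7 m is 5.3874 m downgradient of the peak.
√(4πDt) = 15.67 m, giving peak height M/(n_e·A·√(4πDt)) = 344/(0.29 × 83.2 × 15.67) = 0.9098 kg/m³.
(x−vt)²/(4Dt) = (5.3874)²/(4 × 1.08 × 18.1) = 0.3712; exp(−0.3712) = 0.6899.
C = 0.9098 × 0.6899 = 0.628 kg/m³.

0.628 kg/m³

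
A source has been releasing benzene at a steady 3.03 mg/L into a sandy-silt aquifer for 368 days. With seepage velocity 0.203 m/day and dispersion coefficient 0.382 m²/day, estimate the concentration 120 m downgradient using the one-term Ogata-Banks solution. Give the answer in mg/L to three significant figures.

0.0105 mg/L

For a continuous step input, C/C₀ ≈ ½·erfc((x−vt)/(2√(Dt))).
vt = 0.203 × 368 = 74.704 m and 2√(Dt) = 2√(0.382 × 368) = 23.71 m.
Argument (x−vt)/(2√(Dt)) = (120 − 74.704)/23.71 = 1.910; ½·erfc(1.910) = 0.003455.
C = 3.03 × 0.003455 = 0.0105 mg/L.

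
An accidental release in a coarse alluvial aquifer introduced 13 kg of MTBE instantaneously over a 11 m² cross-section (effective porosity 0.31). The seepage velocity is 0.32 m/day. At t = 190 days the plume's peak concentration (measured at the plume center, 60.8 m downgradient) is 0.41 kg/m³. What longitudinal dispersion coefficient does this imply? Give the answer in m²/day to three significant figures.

At the plume center C_max = M/(n_e·A·√(4πDt)), so D = M²/(4πt·(n_e·A·C_max)²).
n_e·A·C_max = 0.31 × 11 × 0.41 = 1.398 kg/m.
D = 13²/(4π × 190 × 1.398²) = 0.0362 m²/day.

0.0362 m²/day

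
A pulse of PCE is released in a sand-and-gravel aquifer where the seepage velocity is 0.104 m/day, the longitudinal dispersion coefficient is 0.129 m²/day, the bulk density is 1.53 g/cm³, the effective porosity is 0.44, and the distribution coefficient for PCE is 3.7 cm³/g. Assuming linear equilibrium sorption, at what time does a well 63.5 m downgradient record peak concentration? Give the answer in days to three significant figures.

Retardation factor R = 1 + ρ_b·K_d/n = 1 + 1.53 × 3.7/0.44 = 13.87.
Sorption retards both mechanisms: v_R = v/R = 0.007498 m/day, D_R = D/R = 0.009301 m²/day.
Peak time from v_R²t² + 2D_R t − x² = 0: t = (√(D_R² + v_R²x²) − D_R)/v_R².
√(D_R² + v_R²x²) = √(0.009301² + 0.007498² × 63.5²) = 0.4762; v_R² = 5.622e-05.
t = (0.4762 − 0.009301)/5.622e-05 = 8300 days.

8300 days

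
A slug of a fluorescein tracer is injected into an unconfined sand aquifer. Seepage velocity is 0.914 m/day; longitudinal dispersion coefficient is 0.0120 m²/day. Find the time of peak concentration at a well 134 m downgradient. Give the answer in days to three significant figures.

147 days

For the 1D instantaneous-source solution, setting ∂C/∂t = 0 at fixed x gives v²t² + 2Dt − x² = 0, so t = (√(D² + v²x²) − D)/v².
√(D² + v²x²) = √(0.0120² + 0.914² × 134²) = 122.5; v² = 0.835396.
t = (122.5 − 0.0120)/0.835396 = 147 days (vs. the pure-advection estimate x/v = 147 d).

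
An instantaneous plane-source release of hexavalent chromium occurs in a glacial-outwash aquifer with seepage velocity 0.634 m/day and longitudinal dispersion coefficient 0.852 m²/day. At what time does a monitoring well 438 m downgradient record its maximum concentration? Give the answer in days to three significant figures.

For the 1D instantaneous-source solution, setting ∂C/∂t = 0 at fixed x gives v²t² + 2Dt − x² = 0, so t = (√(D² + v²x²) − D)/v².
√(D² + v²x²) = √(0.852² + 0.634² × 438²) = 277.7; v² = 0.401956.
t = (277.7 − 0.852)/0.401956 = 689 days (vs. the pure-advection estimate x/v = 691 d).

689 days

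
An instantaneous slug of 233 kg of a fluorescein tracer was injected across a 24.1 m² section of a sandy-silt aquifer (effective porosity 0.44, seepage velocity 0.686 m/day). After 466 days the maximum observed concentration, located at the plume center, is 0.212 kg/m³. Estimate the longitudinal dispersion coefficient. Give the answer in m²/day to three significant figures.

At the plume center C_max = M/(n_e·A·√(4πDt)), so D = M²/(4πt·(n_e·A·C_max)²).
n_e·A·C_max = 0.44 × 24.1 × 0.212 = 2.248 kg/m.
D = 233²/(4π × 466 × 2.248²) = 1.83 m²/day.

1.83 m²/day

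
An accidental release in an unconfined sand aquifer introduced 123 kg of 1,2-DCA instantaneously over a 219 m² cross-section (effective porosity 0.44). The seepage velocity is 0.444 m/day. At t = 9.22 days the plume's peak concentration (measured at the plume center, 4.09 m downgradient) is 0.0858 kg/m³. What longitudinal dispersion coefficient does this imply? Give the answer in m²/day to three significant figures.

1.91 m²/day

At the plume center C_max = M/(n_e·A·√(4πDt)), so D = M²/(4πt·(n_e·A·C_max)²).
n_e·A·C_max = 0.44 × 219 × 0.0858 = 8.268 kg/m.
D = 123²/(4π × 9.22 × 8.268²) = 1.91 m²/day.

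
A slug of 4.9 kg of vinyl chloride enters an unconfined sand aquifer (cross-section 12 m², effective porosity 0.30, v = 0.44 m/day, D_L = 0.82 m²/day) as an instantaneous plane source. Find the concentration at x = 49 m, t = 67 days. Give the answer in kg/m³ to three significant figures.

For an instantaneous plane source, C(x,t) = M/(n_e·A·√(4πDt)) · exp(−(x−vt)²/(4Dt)), with n_e·A the pore (flow) area.
Plume center vt = 0.44 × 67 = 29.48 m, so the well at 49 m is 19.52 m downgradient of the peak.
√(4πDt) = 26.28 m, giving peak height M/(n_e·A·√(4πDt)) = 4.9/(0.30 × 12 × 26.28) = 0.05179 kg/m³.
(x−vt)²/(4Dt) = (19.52)²/(4 × 0.82 × 67) = 1.734; exp(−1.734) = 0.1766.
C = 0.05179 × 0.1766 = 0.00915 kg/m³.

0.00915 kg/m³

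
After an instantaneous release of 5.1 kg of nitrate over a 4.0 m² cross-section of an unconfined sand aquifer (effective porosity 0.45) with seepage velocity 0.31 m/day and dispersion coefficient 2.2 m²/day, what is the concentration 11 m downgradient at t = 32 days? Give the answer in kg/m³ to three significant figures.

For an instantaneous plane source, C(x,t) = M/(n_e·A·√(4πDt)) · exp(−(x−vt)²/(4Dt)), with n_e·A the pore (flow) area.
Plume center vt = 0.31 × 32 = 9.92 m, so the well at 11 m is 1.08 m downgradient of the peak.
√(4πDt) = 29.74 m, giving peak height M/(n_e·A·√(4πDt)) = 5.1/(0.45 × 4.0 × 29.74) = 0.09527 kg/m³.
(x−vt)²/(4Dt) = (1.08)²/(4 × 2.2 × 32) = 0.004142; exp(−0.004142) = 0.9959.
C = 0.09527 × 0.9959 = 0.0949 kg/m³.

0.0949 kg/m³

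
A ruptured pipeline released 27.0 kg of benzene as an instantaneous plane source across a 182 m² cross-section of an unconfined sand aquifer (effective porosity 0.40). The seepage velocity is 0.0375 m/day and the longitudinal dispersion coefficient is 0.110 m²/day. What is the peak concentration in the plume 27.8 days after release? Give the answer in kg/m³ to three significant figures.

0.0598 kg/m³

The peak of an instantaneous 1D plume sits at x = vt; there the Gaussian factor is 1 and C_max = M/(n_e·A·√(4πDt)), where n_e·A is the pore area the mass is dissolved in.
√(4πDt) = √(4π × 0.110 × 27.8) = 6.199 m, so C_max = 27.0/(0.40 × 182 × 6.199) = 0.0598 kg/m³.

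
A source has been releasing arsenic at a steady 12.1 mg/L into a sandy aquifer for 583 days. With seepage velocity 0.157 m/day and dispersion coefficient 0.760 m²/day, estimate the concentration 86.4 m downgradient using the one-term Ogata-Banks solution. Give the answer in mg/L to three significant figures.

6.88 mg/L

For a continuous step input, C/C₀ ≈ ½·erfc((x−vt)/(2√(Dt))).
vt = 0.157 × 583 = 91.531 m and 2√(Dt) = 2√(0.760 × 583) = 42.10 m.
Argument (x−vt)/(2√(Dt)) = (86.4 − 91.531)/42.10 = -0.1219; ½·erfc(-0.1219) = 0.5684.
C = 12.1 × 0.5684 = 6.88 mg/L.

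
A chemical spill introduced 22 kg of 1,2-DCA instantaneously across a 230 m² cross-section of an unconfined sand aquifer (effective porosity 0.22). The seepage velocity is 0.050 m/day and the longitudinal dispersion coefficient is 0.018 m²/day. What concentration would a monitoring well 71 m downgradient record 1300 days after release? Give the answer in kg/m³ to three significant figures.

0.0173 kg/m³

For an instantaneous plane source, C(x,t) = M/(n_e·A·√(4πDt)) · exp(−(x−vt)²/(4Dt)), with n_e·A the pore (flow) area.
Plume center vt = 0.050 × 1300 = 65 m, so the well at 71 m is 6 m downgradient of the peak.
√(4πDt) = 17.15 m, giving peak height M/(n_e·A·√(4πDt)) = 22/(0.22 × 230 × 17.15) = 0.02535 kg/m³.
(x−vt)²/(4Dt) = (6)²/(4 × 0.018 × 1300) = 0.3846; exp(−0.3846) = 0.6807.
C = 0.02535 × 0.6807 = 0.0173 kg/m³.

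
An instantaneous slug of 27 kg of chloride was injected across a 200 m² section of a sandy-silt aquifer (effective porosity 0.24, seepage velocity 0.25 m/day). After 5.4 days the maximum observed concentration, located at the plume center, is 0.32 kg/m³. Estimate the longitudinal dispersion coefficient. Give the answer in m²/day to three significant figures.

At the plume center C_max = M/(n_e·A·√(4πDt)), so D = M²/(4πt·(n_e·A·C_max)²).
n_e·A·C_max = 0.24 × 200 × 0.32 = 15.36 kg/m.
D = 27²/(4π × 5.4 × 15.36²) = 0.0455 m²/day.

0.0455 m²/day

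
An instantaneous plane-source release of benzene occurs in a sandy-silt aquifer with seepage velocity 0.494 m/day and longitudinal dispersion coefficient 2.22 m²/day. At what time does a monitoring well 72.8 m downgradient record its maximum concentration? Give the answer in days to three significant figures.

139 days

For the 1D instantaneous-source solution, setting ∂C/∂t = 0 at fixed x gives v²t² + 2Dt − x² = 0, so t = (√(D² + v²x²) − D)/v².
√(D² + v²x²) = √(2.22² + 0.494² × 72.8²) = 36.03; v² = 0.244036.
t = (36.03 − 2.22)/0.244036 = 139 days (vs. the pure-advection estimate x/v = 147 d).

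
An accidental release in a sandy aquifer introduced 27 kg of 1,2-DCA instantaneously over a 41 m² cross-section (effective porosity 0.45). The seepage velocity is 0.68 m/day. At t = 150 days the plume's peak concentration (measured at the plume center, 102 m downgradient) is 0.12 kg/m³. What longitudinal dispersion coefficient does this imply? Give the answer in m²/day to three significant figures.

At the plume center C_max = M/(n_e·A·√(4πDt)), so D = M²/(4πt·(n_e·A·C_max)²).
n_e·A·C_max = 0.45 × 41 × 0.12 = 2.214 kg/m.
D = 27²/(4π × 150 × 2.214²) = 0.0789 m²/day.

0.0789 m²/day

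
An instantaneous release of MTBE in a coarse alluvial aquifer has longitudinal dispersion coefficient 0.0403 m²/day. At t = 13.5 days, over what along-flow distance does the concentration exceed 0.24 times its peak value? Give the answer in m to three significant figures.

The plume is Gaussian with σ = √(2Dt) = √(2 × 0.0403 × 13.5) = 1.043 m.
C/C_peak = exp(−Δx²/(2σ²)) = 0.24 ⇒ Δx = σ·√(−2 ln 0.24) = 1.043 × 1.689 = 1.762 m.
Width = 2Δx = 3.52 m.

3.52 m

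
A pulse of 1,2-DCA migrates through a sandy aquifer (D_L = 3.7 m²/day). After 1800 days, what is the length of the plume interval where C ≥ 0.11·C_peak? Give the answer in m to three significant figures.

The plume is Gaussian with σ = √(2Dt) = √(2 × 3.7 × 1800) = 115.4 m.
C/C_peak = exp(−Δx²/(2σ²)) = 0.11 ⇒ Δx = σ·√(−2 ln 0.11) = 115.4 × 2.101 = 242.5 m.
Width = 2Δx = 485 m.

485 m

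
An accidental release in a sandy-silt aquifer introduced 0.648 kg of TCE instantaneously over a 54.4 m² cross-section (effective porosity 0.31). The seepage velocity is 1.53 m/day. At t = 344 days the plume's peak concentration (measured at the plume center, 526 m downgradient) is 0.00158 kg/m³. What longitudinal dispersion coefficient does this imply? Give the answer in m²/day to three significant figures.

0.137 m²/day

At the plume center C_max = M/(n_e·A·√(4πDt)), so D = M²/(4πt·(n_e·A·C_max)²).
n_e·A·C_max = 0.31 × 54.4 × 0.00158 = 0.02665 kg/m.
D = 0.648²/(4π × 344 × 0.02665²) = 0.137 m²/day.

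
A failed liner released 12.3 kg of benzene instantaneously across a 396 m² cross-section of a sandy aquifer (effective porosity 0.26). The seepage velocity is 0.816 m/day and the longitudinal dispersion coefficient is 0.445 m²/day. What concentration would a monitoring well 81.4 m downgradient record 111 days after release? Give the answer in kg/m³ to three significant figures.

0.00313 kg/m³

For an instantaneous plane source, C(x,t) = M/(n_e·A·√(4πDt)) · exp(−(x−vt)²/(4Dt)), with n_e·A the pore (flow) area.
Plume center vt = 0.816 × 111 = 90.576 m, so the well at 81.4 m is 9.176 m upgradient of the peak.
√(4πDt) = 24.91 m, giving peak height M/(n_e·A·√(4πDt)) = 12.3/(0.26 × 396 × 24.91) = 0.004796 kg/m³.
(x−vt)²/(4Dt) = (-9.176)²/(4 × 0.445 × 111) = 0.4262; exp(−0.4262) = 0.6530.
C = 0.004796 × 0.6530 = 0.00313 kg/m³.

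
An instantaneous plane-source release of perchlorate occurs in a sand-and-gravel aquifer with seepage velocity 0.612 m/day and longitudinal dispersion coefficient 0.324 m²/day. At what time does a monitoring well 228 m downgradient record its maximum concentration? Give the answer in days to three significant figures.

For the 1D instantaneous-source solution, setting ∂C/∂t = 0 at fixed x gives v²t² + 2Dt − x² = 0, so t = (√(D² + v²x²) − D)/v².
√(D² + v²x²) = √(0.324² + 0.612² × 228²) = 139.5; v² = 0.374544.
t = (139.5 − 0.324)/0.374544 = 372 days (vs. the pure-advection estimate x/v = 373 d).

372 days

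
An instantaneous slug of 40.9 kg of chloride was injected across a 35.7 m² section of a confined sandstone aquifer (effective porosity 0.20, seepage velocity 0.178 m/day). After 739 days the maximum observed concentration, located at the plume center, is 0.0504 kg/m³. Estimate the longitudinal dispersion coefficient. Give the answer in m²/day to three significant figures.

At the plume center C_max = M/(n_e·A·√(4πDt)), so D = M²/(4πt·(n_e·A·C_max)²).
n_e·A·C_max = 0.20 × 35.7 × 0.0504 = 0.3599 kg/m.
D = 40.9²/(4π × 739 × 0.3599²) = 1.39 m²/day.

1.39 m²/day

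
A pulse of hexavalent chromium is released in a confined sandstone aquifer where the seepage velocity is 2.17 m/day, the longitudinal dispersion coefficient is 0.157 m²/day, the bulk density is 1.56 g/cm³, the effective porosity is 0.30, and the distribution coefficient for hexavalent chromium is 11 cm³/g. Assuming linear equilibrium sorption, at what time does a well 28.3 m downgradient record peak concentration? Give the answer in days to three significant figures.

Retardation factor R = 1 + ρ_b·K_d/n = 1 + 1.56 × 11/0.30 = 58.20.
Sorption retards both mechanisms: v_R = v/R = 0.03729 m/day, D_R = D/R = 0.002698 m²/day.
Peak time from v_R²t² + 2D_R t − x² = 0: t = (√(D_R² + v_R²x²) − D_R)/v_R².
√(D_R² + v_R²x²) = √(0.002698² + 0.03729² × 28.3²) = 1.055; v_R² = 0.001391.
t = (1.055 − 0.002698)/0.001391 = 757 days.

757 days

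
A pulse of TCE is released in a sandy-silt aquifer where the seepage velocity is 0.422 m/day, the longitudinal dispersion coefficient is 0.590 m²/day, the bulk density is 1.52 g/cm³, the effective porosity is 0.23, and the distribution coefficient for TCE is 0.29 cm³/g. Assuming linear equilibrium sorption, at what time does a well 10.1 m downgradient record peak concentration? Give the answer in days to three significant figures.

Retardation factor R = 1 + ρ_b·K_d/n = 1 + 1.52 × 0.29/0.23 = 2.917.
Sorption retards both mechanisms: v_R = v/R = 0.1447 m/day, D_R = D/R = 0.2023 m²/day.
Peak time from v_R²t² + 2D_R t − x² = 0: t = (√(D_R² + v_R²x²) − D_R)/v_R².
√(D_R² + v_R²x²) = √(0.2023² + 0.1447² × 10.1²) = 1.475; v_R² = 0.02094.
t = (1.475 − 0.2023)/0.02094 = 60.8 days.

60.8 days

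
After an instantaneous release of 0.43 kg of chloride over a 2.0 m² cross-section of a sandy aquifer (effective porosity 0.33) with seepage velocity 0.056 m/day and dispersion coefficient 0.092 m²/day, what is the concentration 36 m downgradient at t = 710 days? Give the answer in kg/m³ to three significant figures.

For an instantaneous plane source, C(x,t) = M/(n_e·A·√(4πDt)) · exp(−(x−vt)²/(4Dt)), with n_e·A the pore (flow) area.
Plume center vt = 0.056 × 710 = 39.76 m, so the well at 36 m is 3.76 m upgradient of the peak.
√(4πDt) = 28.65 m, giving peak height M/(n_e·A·√(4πDt)) = 0.43/(0.33 × 2.0 × 28.65) = 0.02274 kg/m³.
(x−vt)²/(4Dt) = (-3.76)²/(4 × 0.092 × 710) = 0.05411; exp(−0.05411) = 0.9473.
C = 0.02274 × 0.9473 = 0.0215 kg/m³.

0.0215 kg/m³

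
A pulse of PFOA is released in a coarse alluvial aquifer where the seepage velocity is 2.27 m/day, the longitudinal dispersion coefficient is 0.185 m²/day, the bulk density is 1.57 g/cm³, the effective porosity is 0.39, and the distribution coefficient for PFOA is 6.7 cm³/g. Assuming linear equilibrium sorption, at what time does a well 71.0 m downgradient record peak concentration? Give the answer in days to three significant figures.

874 days

Retardation factor R = 1 + ρ_b·K_d/n = 1 + 1.57 × 6.7/0.39 = 27.97.
Sorption retards both mechanisms: v_R = v/R = 0.08116 m/day, D_R = D/R = 0.006614 m²/day.
Peak time from v_R²t² + 2D_R t − x² = 0: t = (√(D_R² + v_R²x²) − D_R)/v_R².
√(D_R² + v_R²x²) = √(0.006614² + 0.08116² × 71.0²) = 5.762; v_R² = 0.006587.
t = (5.762 − 0.006614)/0.006587 = 874 days.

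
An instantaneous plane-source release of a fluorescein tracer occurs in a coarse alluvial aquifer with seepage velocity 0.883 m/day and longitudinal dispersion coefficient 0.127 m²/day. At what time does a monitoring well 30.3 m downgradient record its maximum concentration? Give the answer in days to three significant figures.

34.2 days

For the 1D instantaneous-source solution, setting ∂C/∂t = 0 at fixed x gives v²t² + 2Dt − x² = 0, so t = (√(D² + v²x²) − D)/v².
√(D² + v²x²) = √(0.127² + 0.883² × 30.3²) = 26.76; v² = 0.779689.
t = (26.76 − 0.127)/0.779689 = 34.2 days (vs. the pure-advection estimate x/v = 34.3 d).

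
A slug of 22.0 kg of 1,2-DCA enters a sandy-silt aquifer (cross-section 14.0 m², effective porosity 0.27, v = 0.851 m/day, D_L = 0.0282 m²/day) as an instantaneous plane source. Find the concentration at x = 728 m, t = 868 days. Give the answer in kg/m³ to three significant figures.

For an instantaneous plane source, C(x,t) = M/(n_e·A·√(4πDt)) · exp(−(x−vt)²/(4Dt)), with n_e·A the pore (flow) area.
Plume center vt = 0.851 × 868 = 738.668 m, so the well at 728 m is 10.668 m upgradient of the peak.
√(4πDt) = 17.54 m, giving peak height M/(n_e·A·√(4πDt)) = 22.0/(0.27 × 14.0 × 17.54) = 0.3318 kg/m³.
(x−vt)²/(4Dt) = (-10.668)²/(4 × 0.0282 × 868) = 1.162; exp(−1.162) = 0.3129.
C = 0.3318 × 0.3129 = 0.104 kg/m³.

0.104 kg/m³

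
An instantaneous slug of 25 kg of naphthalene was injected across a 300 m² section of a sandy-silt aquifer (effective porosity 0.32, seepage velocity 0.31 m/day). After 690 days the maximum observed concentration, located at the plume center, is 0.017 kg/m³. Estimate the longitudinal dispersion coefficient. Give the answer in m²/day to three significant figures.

0.0271 m²/day

At the plume center C_max = M/(n_e·A·√(4πDt)), so D = M²/(4πt·(n_e·A·C_max)²).
n_e·A·C_max = 0.32 × 300 × 0.017 = 1.632 kg/m.
D = 25²/(4π × 690 × 1.632²) = 0.0271 m²/day.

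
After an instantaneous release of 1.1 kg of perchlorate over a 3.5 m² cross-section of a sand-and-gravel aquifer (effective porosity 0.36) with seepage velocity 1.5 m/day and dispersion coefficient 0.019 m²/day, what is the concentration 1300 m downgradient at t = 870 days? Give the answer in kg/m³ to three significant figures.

0.0415 kg/m³

For an instantaneous plane source, C(x,t) = M/(n_e·A·√(4πDt)) · exp(−(x−vt)²/(4Dt)), with n_e·A the pore (flow) area.
Plume center vt = 1.5 × 870 = 1305 m, so the well at 1300 m is 5 m upgradient of the peak.
√(4πDt) = 14.41 m, giving peak height M/(n_e·A·√(4πDt)) = 1.1/(0.36 × 3.5 × 14.41) = 0.06058 kg/m³.
(x−vt)²/(4Dt) = (-5)²/(4 × 0.019 × 870) = 0.3781; exp(−0.3781) = 0.6852.
C = 0.06058 × 0.6852 = 0.0415 kg/m³.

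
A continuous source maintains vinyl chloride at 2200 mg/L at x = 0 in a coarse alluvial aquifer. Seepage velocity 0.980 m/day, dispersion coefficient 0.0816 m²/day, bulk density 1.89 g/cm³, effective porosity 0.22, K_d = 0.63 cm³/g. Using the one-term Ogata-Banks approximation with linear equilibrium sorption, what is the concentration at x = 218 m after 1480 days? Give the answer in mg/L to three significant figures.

Retardation factor R = 1 + ρ_b·K_d/n = 1 + 1.89 × 0.63/0.22 = 6.412.
Sorption retards both mechanisms: v_R = v/R = 0.1528 m/day, D_R = D/R = 0.01273 m²/day.
v_R·t = 0.1528 × 1480 = 226.144 m; 2√(D_R t) = 8.681 m; argument = (218 − 226.144)/8.681 = -0.9381.
C = C₀ × ½·erfc(-0.9381) = 2200 × 0.9077 = 2000 mg/L.

2000 mg/L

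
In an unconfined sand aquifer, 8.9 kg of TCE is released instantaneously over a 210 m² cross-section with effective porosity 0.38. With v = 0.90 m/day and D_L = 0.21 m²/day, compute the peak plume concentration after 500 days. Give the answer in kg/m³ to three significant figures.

The peak of an instantaneous 1D plume sits at x = vt; there the Gaussian factor is 1 and C_max = M/(n_e·A·√(4πDt)), where n_e·A is the pore area the mass is dissolved in.
√(4πDt) = √(4π × 0.21 × 500) = 36.32 m, so C_max = 8.9/(0.38 × 210 × 36.32) = 0.00307 kg/m³.

0.00307 kg/m³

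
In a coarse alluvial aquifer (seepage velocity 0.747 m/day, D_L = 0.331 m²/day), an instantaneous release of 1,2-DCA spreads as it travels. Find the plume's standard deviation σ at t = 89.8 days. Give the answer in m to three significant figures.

7.71 m

Dispersive spreading gives a Gaussian with σ² = 2Dt; advection only shifts the center.
σ = √(2 × 0.331 × 89.8) = 7.71 m.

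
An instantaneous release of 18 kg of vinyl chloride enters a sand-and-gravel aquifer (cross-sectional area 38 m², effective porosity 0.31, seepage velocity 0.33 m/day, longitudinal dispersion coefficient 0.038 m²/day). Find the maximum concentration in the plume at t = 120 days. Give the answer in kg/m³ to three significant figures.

0.202 kg/m³

The peak of an instantaneous 1D plume sits at x = vt; there the Gaussian factor is 1 and C_max = M/(n_e·A·√(4πDt)), where n_e·A is the pore area the mass is dissolved in.
√(4πDt) = √(4π × 0.038 × 120) = 7.570 m, so C_max = 18/(0.31 × 38 × 7.570) = 0.202 kg/m³.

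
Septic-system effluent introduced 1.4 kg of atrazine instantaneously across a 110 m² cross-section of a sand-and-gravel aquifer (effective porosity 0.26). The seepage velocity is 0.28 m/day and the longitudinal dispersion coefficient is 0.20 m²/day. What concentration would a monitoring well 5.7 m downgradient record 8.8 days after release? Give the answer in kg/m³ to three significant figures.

0.00235 kg/m³

For an instantaneous plane source, C(x,t) = M/(n_e·A·√(4πDt)) · exp(−(x−vt)²/(4Dt)), with n_e·A the pore (flow) area.
Plume center vt = 0.28 × 8.8 = 2.464 m, so the well at 5.7 m is 3.236 m downgradient of the peak.
√(4πDt) = 4.703 m, giving peak height M/(n_e·A·√(4πDt)) = 1.4/(0.26 × 110 × 4.703) = 0.01041 kg/m³.
(x−vt)²/(4Dt) = (3.236)²/(4 × 0.20 × 8.8) = 1.487; exp(−1.487) = 0.2260.
C = 0.01041 × 0.2260 = 0.00235 kg/m³.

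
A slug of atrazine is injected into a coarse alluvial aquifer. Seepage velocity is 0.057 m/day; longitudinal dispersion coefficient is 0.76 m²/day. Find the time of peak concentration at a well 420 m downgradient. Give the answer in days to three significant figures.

For the 1D instantaneous-source solution, setting ∂C/∂t = 0 at fixed x gives v²t² + 2Dt − x² = 0, so t = (√(D² + v²x²) − D)/v².
√(D² + v²x²) = √(0.76² + 0.057² × 420²) = 23.95; v² = 0.003249.
t = (23.95 − 0.76)/0.003249 = 7140 days (vs. the pure-advection estimate x/v = 7370 d).

7140 days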